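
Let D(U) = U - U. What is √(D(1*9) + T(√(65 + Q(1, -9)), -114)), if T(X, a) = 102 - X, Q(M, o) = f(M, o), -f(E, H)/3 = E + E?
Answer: √(102 - √59) ≈ 9.7118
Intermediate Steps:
f(E, H) = -6*E (f(E, H) = -3*(E + E) = -6*E)
Q(M, o) = -6*M
D(U) = 0
√(D(1*9) + T(√(65 + Q(1, -9)), -114)) = √(0 + (102 - √(65 - 6*1))) = √(0 + (102 - √(65 - 6))) = √(0 + (102 - √59)) = √(102 - √59)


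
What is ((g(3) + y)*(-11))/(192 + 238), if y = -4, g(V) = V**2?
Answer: -11/86 ≈ -0.12791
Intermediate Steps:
((g(3) + y)*(-11))/(192 + 238) = ((3**2 - 4)*(-11))/(192 + 238) = ((9 - 4)*(-11))/430 = (5*(-11))*(1/430) = -55*1/430 = -11/86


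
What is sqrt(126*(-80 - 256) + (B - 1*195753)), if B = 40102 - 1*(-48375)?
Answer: 2*I*sqrt(37403) ≈ 386.8*I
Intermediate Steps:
B = 88477 (B = 40102 + 48375 = 88477)
sqrt(126*(-80 - 256) + (B - 1*195753)) = sqrt(126*(-80 - 256) + (88477 - 1*195753)) = sqrt(126*(-336) + (88477 - 195753)) = sqrt(-42336 - 107276) = sqrt(-149612) = 2*I*sqrt(37403)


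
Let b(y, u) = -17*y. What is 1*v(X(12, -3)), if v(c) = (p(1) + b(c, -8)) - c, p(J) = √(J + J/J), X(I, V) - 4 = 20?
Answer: -432 + √2 ≈ -430.59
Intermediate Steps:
X(I, V) = 24 (X(I, V) = 4 + 20 = 24)
p(J) = √(1 + J) (p(J) = √(J + 1) = √(1 + J))
v(c) = √2 - 18*c (v(c) = (√(1 + 1) - 17*c) - c = (√2 - 17*c) - c = √2 - 18*c)
1*v(X(12, -3)) = 1*(√2 - 18*24) = 1*(√2 - 432) = 1*(-432 + √2) = -432 + √2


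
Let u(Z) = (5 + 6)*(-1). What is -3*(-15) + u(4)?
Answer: 34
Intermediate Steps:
u(Z) = -11 (u(Z) = 11*(-1) = -11)
-3*(-15) + u(4) = -3*(-15) - 11 = 45 - 11 = 34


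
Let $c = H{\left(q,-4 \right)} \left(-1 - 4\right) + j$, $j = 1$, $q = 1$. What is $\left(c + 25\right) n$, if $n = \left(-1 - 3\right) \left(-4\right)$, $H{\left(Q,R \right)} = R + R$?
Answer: $1056$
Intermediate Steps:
$H{\left(Q,R \right)} = 2 R$
$n = 16$ ($n = \left(-4\right) \left(-4\right) = 16$)
$c = 41$ ($c = 2 \left(-4\right) \left(-1 - 4\right) + 1 = - 8 \left(-1 - 4\right) + 1 = \left(-8\right) \left(-5\right) + 1 = 40 + 1 = 41$)
$\left(c + 25\right) n = \left(41 + 25\right) 16 = 66 \cdot 16 = 1056$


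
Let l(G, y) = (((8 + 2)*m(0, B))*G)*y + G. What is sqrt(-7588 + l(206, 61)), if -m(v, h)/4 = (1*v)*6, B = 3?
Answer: I*sqrt(7382) ≈ 85.919*I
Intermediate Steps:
m(v, h) = -24*v (m(v, h) = -4*1*v*6 = -4*v*6 = -24*v)
l(G, y) = G (l(G, y) = (((8 + 2)*(-24*0))*G)*y + G = ((10*0)*G)*y + G = (0*G)*y + G = 0*y + G = 0 + G = G)
sqrt(-7588 + l(206, 61)) = sqrt(-7588 + 206) = sqrt(-7382) = I*sqrt(7382)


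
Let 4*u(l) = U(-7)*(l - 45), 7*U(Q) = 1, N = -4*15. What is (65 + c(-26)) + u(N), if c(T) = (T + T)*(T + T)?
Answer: 11061/4 ≈ 2765.3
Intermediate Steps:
N = -60
c(T) = 4*T**2 (c(T) = (2*T)*(2*T) = 4*T**2)
U(Q) = 1/7 (U(Q) = (1/7)*1 = 1/7)
u(l) = -45/28 + l/28 (u(l) = ((l - 45)/7)/4 = ((-45 + l)/7)/4 = (-45/7 + l/7)/4 = -45/28 + l/28)
(65 + c(-26)) + u(N) = (65 + 4*(-26)**2) + (-45/28 + (1/28)*(-60)) = (65 + 4*676) + (-45/28 - 15/7) = (65 + 2704) - 15/4 = 2769 - 15/4 = 11061/4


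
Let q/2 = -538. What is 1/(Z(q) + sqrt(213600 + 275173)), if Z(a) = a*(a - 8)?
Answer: 4336/5057439207 - sqrt(488773)/1360451146683 ≈ 8.5684e-7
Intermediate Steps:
q = -1076 (q = 2*(-538) = -1076)
Z(a) = a*(-8 + a)
1/(Z(q) + sqrt(213600 + 275173)) = 1/(-1076*(-8 - 1076) + sqrt(213600 + 275173)) = 1/(-1076*(-1084) + sqrt(488773)) = 1/(1166384 + sqrt(488773))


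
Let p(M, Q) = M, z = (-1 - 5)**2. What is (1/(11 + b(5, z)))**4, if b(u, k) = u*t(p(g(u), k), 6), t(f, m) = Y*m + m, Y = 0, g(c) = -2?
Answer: 1/2825761 ≈ 3.5389e-7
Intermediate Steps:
z = 36 (z = (-6)**2 = 36)
t(f, m) = m (t(f, m) = 0*m + m = 0 + m = m)
b(u, k) = 6*u (b(u, k) = u*6 = 6*u)
(1/(11 + b(5, z)))**4 = (1/(11 + 6*5))**4 = (1/(11 + 30))**4 = (1/41)**4 = 1/2825761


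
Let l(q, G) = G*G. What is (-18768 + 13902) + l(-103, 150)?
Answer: 17634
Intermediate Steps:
l(q, G) = G²
(-18768 + 13902) + l(-103, 150) = (-18768 + 13902) + 150² = -4866 + 22500 = 17634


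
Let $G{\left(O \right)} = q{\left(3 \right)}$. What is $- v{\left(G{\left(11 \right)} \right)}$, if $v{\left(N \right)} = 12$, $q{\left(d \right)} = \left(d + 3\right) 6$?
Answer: $-12$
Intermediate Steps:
$q{\left(d \right)} = 18 + 6 d$ ($q{\left(d \right)} = \left(3 + d\right) 6 = 18 + 6 d$)
$G{\left(O \right)} = 36$ ($G{\left(O \right)} = 18 + 6 \cdot 3 = 18 + 18 = 36$)
$- v{\left(G{\left(11 \right)} \right)} = \left(-1\right) 12 = -12$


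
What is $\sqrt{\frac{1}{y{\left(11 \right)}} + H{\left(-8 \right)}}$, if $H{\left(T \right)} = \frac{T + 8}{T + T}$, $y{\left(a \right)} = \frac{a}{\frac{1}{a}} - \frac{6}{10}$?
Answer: $\frac{\sqrt{3010}}{602} \approx 0.091135$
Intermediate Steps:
$y{\left(a \right)} = - \frac{3}{5} + a^{2}$ ($y{\left(a \right)} = a a - \frac{3}{5} = a^{2} - \frac{3}{5} = - \frac{3}{5} + a^{2}$)
$H{\left(T \right)} = \frac{8 + T}{2 T}$
$\sqrt{\frac{1}{y{\left(11 \right)}} + H{\left(-8 \right)}} = \sqrt{\frac{1}{- \frac{3}{5} + 11^{2}} + \frac{8 - 8}{2 \left(-8\right)}} = \sqrt{\frac{1}{- \frac{3}{5} + 121} + \frac{1}{2} \left(- \frac{1}{8}\right) 0} = \sqrt{\frac{1}{\frac{602}{5}} + 0} = \sqrt{\frac{5}{602} + 0} = \sqrt{\frac{5}{602}} = \frac{\sqrt{3010}}{602}$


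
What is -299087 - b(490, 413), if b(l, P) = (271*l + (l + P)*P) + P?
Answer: -805229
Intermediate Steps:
b(l, P) = P + 271*l + P*(P + l) (b(l, P) = (271*l + (P + l)*P) + P = (271*l + P*(P + l)) + P = P + 271*l + P*(P + l))
-299087 - b(490, 413) = -299087 - (413 + 413**2 + 271*490 + 413*490) = -299087 - (413 + 170569 + 132790 + 202370) = -299087 - 1*506142 = -299087 - 506142 = -805229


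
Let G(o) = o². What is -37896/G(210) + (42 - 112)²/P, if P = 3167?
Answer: 8006114/11638725 ≈ 0.68789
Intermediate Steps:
-37896/G(210) + (42 - 112)²/P = -37896/(210²) + (42 - 112)²/3167 = -37896/44100 + (-70)²*(1/3167) = -37896*1/44100 + 4900*(1/3167) = -3158/3675 + 4900/3167 = 8006114/11638725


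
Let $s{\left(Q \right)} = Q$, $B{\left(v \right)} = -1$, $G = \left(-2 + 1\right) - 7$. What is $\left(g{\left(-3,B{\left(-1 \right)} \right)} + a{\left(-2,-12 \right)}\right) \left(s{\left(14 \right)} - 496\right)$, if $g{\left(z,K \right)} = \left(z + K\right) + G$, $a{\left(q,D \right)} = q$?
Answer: $6748$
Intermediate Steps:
$G = -8$ ($G = -1 - 7 = -8$)
$g{\left(z,K \right)} = -8 + K + z$ ($g{\left(z,K \right)} = \left(z + K\right) - 8 = \left(K + z\right) - 8 = -8 + K + z$)
$\left(g{\left(-3,B{\left(-1 \right)} \right)} + a{\left(-2,-12 \right)}\right) \left(s{\left(14 \right)} - 496\right) = \left(\left(-8 - 1 - 3\right) - 2\right) \left(14 - 496\right) = \left(-12 - 2\right) \left(-482\right) = \left(-14\right) \left(-482\right) = 6748$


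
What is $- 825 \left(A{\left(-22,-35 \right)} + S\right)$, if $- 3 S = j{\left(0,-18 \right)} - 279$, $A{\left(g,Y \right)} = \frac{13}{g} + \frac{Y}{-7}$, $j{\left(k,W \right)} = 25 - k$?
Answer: $- \frac{146975}{2} \approx -73488.0$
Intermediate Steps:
$A{\left(g,Y \right)} = \frac{13}{g} - \frac{Y}{7}$ ($A{\left(g,Y \right)} = \frac{13}{g} + Y \left(- \frac{1}{7}\right) = \frac{13}{g} - \frac{Y}{7}$)
$S = \frac{254}{3}$ ($S = - \frac{\left(25 - 0\right) - 279}{3} = - \frac{\left(25 + 0\right) - 279}{3} = - \frac{25 - 279}{3} = \left(- \frac{1}{3}\right) \left(-254\right) = \frac{254}{3} \approx 84.667$)
$- 825 \left(A{\left(-22,-35 \right)} + S\right) = - 825 \left(\left(\frac{13}{-22} - -5\right) + \frac{254}{3}\right) = - 825 \left(\left(13 \left(- \frac{1}{22}\right) + 5\right) + \frac{254}{3}\right) = - 825 \left(\left(- \frac{13}{22} + 5\right) + \frac{254}{3}\right) = - 825 \left(\frac{97}{22} + \frac{254}{3}\right) = \left(-825\right) \frac{5879}{66} = - \frac{146975}{2}$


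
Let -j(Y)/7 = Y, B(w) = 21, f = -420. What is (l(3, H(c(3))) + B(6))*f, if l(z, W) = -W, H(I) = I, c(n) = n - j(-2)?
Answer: -13440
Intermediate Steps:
j(Y) = -7*Y
c(n) = -14 + n (c(n) = n - (-7)*(-2) = n - 1*14 = n - 14 = -14 + n)
(l(3, H(c(3))) + B(6))*f = (-(-14 + 3) + 21)*(-420) = (-1*(-11) + 21)*(-420) = (11 + 21)*(-420) = 32*(-420) = -13440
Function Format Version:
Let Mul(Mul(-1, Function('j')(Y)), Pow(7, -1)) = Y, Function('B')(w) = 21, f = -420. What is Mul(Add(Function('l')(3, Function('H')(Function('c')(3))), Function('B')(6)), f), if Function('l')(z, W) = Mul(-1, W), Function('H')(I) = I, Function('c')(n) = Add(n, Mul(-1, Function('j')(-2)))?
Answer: -13440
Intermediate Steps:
Function('j')(Y) = Mul(-7, Y)
Function('c')(n) = Add(-14, n) (Function('c')(n) = Add(n, Mul(-1, Mul(-7, -2))) = Add(n, Mul(-1, 14)) = Add(n, -14) = Add(-14, n))
Mul(Add(Function('l')(3, Function('H')(Function('c')(3))), Function('B')(6)), f) = Mul(Add(Mul(-1, Add(-14, 3)), 21), -420) = Mul(Add(Mul(-1, -11), 21), -420) = Mul(Add(11, 21), -420) = Mul(32, -420) = -13440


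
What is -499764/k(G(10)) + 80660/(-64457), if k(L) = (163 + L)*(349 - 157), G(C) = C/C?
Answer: -2896092519/169135168 ≈ -17.123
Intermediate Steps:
G(C) = 1
k(L) = 31296 + 192*L (k(L) = (163 + L)*192 = 31296 + 192*L)
-499764/k(G(10)) + 80660/(-64457) = -499764/(31296 + 192*1) + 80660/(-64457) = -499764/(31296 + 192) + 80660*(-1/64457) = -499764/31488 - 80660/64457 = -499764*1/31488 - 80660/64457 = -41647/2624 - 80660/64457 = -2896092519/169135168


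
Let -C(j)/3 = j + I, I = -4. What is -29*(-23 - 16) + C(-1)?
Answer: 1146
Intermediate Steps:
C(j) = 12 - 3*j (C(j) = -3*(j - 4) = -3*(-4 + j) = 12 - 3*j)
-29*(-23 - 16) + C(-1) = -29*(-23 - 16) + (12 - 3*(-1)) = -29*(-39) + (12 + 3) = 1131 + 15 = 1146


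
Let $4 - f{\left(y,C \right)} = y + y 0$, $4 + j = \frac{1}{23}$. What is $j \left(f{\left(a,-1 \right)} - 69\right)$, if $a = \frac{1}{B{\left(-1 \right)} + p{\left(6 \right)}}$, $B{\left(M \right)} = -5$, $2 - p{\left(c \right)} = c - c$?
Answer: $\frac{17654}{69} \approx 255.85$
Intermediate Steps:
$p{\left(c \right)} = 2$ ($p{\left(c \right)} = 2 - \left(c - c\right) = 2 - 0 = 2 + 0 = 2$)
$a = - \frac{1}{3}$ ($a = \frac{1}{-5 + 2} = \frac{1}{-3} = - \frac{1}{3} \approx -0.33333$)
$j = - \frac{91}{23}$ ($j = -4 + \frac{1}{23} = - \frac{91}{23} \approx -3.9565$)
$f{\left(y,C \right)} = 4 - y$ ($f{\left(y,C \right)} = 4 - \left(y + y 0\right) = 4 - \left(y + 0\right) = 4 - y$)
$j \left(f{\left(a,-1 \right)} - 69\right) = - \frac{91 \left(\left(4 - - \frac{1}{3}\right) - 69\right)}{23} = - \frac{91 \left(\left(4 + \frac{1}{3}\right) - 69\right)}{23} = - \frac{91 \left(\frac{13}{3} - 69\right)}{23} = \left(- \frac{91}{23}\right) \left(- \frac{194}{3}\right) = \frac{17654}{69}$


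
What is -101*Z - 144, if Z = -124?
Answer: 12380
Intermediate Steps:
-101*Z - 144 = -101*(-124) - 144 = 12524 - 144 = 12380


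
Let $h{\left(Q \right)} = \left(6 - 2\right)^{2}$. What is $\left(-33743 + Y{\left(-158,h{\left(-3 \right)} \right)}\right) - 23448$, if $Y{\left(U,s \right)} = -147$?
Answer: $-57338$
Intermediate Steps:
$h{\left(Q \right)} = 16$ ($h{\left(Q \right)} = 4^{2} = 16$)
$\left(-33743 + Y{\left(-158,h{\left(-3 \right)} \right)}\right) - 23448 = \left(-33743 - 147\right) - 23448 = -33890 - 23448 = -57338$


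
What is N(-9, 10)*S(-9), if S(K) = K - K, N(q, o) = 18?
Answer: 0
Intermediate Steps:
S(K) = 0
N(-9, 10)*S(-9) = 18*0 = 0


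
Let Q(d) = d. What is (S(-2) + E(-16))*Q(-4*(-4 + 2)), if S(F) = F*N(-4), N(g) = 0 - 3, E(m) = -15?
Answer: -72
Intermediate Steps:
N(g) = -3
S(F) = -3*F (S(F) = F*(-3) = -3*F)
(S(-2) + E(-16))*Q(-4*(-4 + 2)) = (-3*(-2) - 15)*(-4*(-4 + 2)) = (6 - 15)*(-4*(-2)) = -9*8 = -72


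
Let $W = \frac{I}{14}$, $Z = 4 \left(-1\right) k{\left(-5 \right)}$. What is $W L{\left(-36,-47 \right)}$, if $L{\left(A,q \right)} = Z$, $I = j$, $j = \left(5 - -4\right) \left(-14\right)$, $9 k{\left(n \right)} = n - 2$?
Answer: $-28$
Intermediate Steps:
$k{\left(n \right)} = - \frac{2}{9} + \frac{n}{9}$ ($k{\left(n \right)} = \frac{n - 2}{9} = \frac{-2 + n}{9} = - \frac{2}{9} + \frac{n}{9}$)
$j = -126$ ($j = \left(5 + 4\right) \left(-14\right) = 9 \left(-14\right) = -126$)
$I = -126$
$Z = \frac{28}{9}$ ($Z = 4 \left(-1\right) \left(- \frac{2}{9} + \frac{1}{9} \left(-5\right)\right) = - 4 \left(- \frac{2}{9} - \frac{5}{9}\right) = \left(-4\right) \left(- \frac{7}{9}\right) = \frac{28}{9} \approx 3.1111$)
$L{\left(A,q \right)} = \frac{28}{9}$
$W = -9$ ($W = - \frac{126}{14} = \left(-126\right) \frac{1}{14} = -9$)
$W L{\left(-36,-47 \right)} = \left(-9\right) \frac{28}{9} = -28$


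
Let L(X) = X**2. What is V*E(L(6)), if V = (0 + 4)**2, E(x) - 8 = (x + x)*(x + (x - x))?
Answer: 41600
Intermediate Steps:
E(x) = 8 + 2*x**2 (E(x) = 8 + (x + x)*(x + (x - x)) = 8 + (2*x)*(x + 0) = 8 + (2*x)*x = 8 + 2*x**2)
V = 16 (V = 4**2 = 16)
V*E(L(6)) = 16*(8 + 2*(6**2)**2) = 16*(8 + 2*36**2) = 16*(8 + 2*1296) = 16*(8 + 2592) = 16*2600 = 41600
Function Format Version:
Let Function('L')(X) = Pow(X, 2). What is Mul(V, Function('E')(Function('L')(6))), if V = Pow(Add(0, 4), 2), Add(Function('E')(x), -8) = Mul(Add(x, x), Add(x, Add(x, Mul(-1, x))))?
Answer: 41600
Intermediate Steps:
Function('E')(x) = Add(8, Mul(2, Pow(x, 2))) (Function('E')(x) = Add(8, Mul(Add(x, x), Add(x, Add(x, Mul(-1, x))))) = Add(8, Mul(Mul(2, x), Add(x, 0))) = Add(8, Mul(Mul(2, x), x)) = Add(8, Mul(2, Pow(x, 2))))
V = 16 (V = Pow(4, 2) = 16)
Mul(V, Function('E')(Function('L')(6))) = Mul(16, Add(8, Mul(2, Pow(Pow(6, 2), 2)))) = Mul(16, Add(8, Mul(2, Pow(36, 2)))) = Mul(16, Add(8, Mul(2, 1296))) = Mul(16, Add(8, 2592)) = Mul(16, 2600) = 41600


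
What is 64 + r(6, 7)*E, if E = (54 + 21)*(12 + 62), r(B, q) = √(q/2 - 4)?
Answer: 64 + 2775*I*√2 ≈ 64.0 + 3924.4*I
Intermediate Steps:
r(B, q) = √(-4 + q/2) (r(B, q) = √(q*(½) - 4) = √(q/2 - 4) = √(-4 + q/2))
E = 5550 (E = 75*74 = 5550)
64 + r(6, 7)*E = 64 + (√(-16 + 2*7)/2)*5550 = 64 + (√(-16 + 14)/2)*5550 = 64 + (√(-2)/2)*5550 = 64 + ((I*√2)/2)*5550 = 64 + (I*√2/2)*5550 = 64 + 2775*I*√2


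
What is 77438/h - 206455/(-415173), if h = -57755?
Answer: -20226358249/23978316615 ≈ -0.84353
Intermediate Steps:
77438/h - 206455/(-415173) = 77438/(-57755) - 206455/(-415173) = 77438*(-1/57755) - 206455*(-1/415173) = -77438/57755 + 206455/415173 = -20226358249/23978316615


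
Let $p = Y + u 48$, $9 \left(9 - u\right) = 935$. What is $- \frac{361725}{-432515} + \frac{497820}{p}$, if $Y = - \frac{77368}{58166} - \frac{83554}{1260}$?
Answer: $- \frac{782884380150140205}{7326051085416293} \approx -106.86$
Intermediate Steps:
$u = - \frac{854}{9}$ ($u = 9 - \frac{935}{9} = - \frac{854}{9} \approx -94.889$)
$Y = - \frac{1239371411}{18322290}$ ($Y = \left(-77368\right) \frac{1}{58166} - \frac{41777}{630} = - \frac{38684}{29083} - \frac{41777}{630} = - \frac{1239371411}{18322290} \approx -67.643$)
$p = - \frac{84691294931}{18322290}$ ($p = - \frac{1239371411}{18322290} - \frac{13664}{3} = - \frac{84691294931}{18322290} \approx -4622.3$)
$- \frac{361725}{-432515} + \frac{497820}{p} = - \frac{361725}{-432515} + \frac{497820}{- \frac{84691294931}{18322290}} = \left(-361725\right) \left(- \frac{1}{432515}\right) + 497820 \left(- \frac{18322290}{84691294931}\right) = \frac{72345}{86503} - \frac{9121202407800}{84691294931} = - \frac{782884380150140205}{7326051085416293}$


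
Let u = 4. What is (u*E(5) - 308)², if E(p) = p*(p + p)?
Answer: 11664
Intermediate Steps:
E(p) = 2*p² (E(p) = p*(2*p) = 2*p²)
(u*E(5) - 308)² = (4*(2*5²) - 308)² = (4*(2*25) - 308)² = (4*50 - 308)² = (200 - 308)² = (-108)² = 11664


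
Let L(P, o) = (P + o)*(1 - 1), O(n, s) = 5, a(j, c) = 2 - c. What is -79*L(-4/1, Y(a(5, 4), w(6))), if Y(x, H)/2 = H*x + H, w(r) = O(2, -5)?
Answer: 0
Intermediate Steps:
w(r) = 5
Y(x, H) = 2*H + 2*H*x (Y(x, H) = 2*(H*x + H) = 2*(H + H*x) = 2*H + 2*H*x)
L(P, o) = 0 (L(P, o) = (P + o)*0 = 0)
-79*L(-4/1, Y(a(5, 4), w(6))) = -79*0 = 0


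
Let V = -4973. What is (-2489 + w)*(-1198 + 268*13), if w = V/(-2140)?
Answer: -6082459641/1070 ≈ -5.6845e+6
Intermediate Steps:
w = 4973/2140 (w = -4973/(-2140) = -4973*(-1/2140) = 4973/2140 ≈ 2.3238)
(-2489 + w)*(-1198 + 268*13) = (-2489 + 4973/2140)*(-1198 + 268*13) = -5321487*(-1198 + 3484)/2140 = -5321487/2140*2286 = -6082459641/1070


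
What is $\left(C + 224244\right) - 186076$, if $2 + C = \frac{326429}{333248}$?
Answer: $\frac{12719069597}{333248} \approx 38167.0$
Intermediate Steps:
$C = - \frac{340067}{333248}$ ($C = -2 + \frac{326429}{333248} = - \frac{340067}{333248} \approx -1.0205$)
$\left(C + 224244\right) - 186076 = \left(- \frac{340067}{333248} + 224244\right) - 186076 = \frac{74728524445}{333248} - 186076 = \frac{12719069597}{333248}$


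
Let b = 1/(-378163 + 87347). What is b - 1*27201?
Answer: -7910486017/290816 ≈ -27201.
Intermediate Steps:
b = -1/290816 (b = 1/(-290816) = -1/290816 ≈ -3.4386e-6)
b - 1*27201 = -1/290816 - 1*27201 = -1/290816 - 27201 = -7910486017/290816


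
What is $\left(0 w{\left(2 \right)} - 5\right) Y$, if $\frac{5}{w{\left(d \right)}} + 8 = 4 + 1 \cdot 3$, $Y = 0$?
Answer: $0$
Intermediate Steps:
$w{\left(d \right)} = -5$ ($w{\left(d \right)} = \frac{5}{-8 + \left(4 + 1 \cdot 3\right)} = \frac{5}{-8 + \left(4 + 3\right)} = \frac{5}{-8 + 7} = \frac{5}{-1} = 5 \left(-1\right) = -5$)
$\left(0 w{\left(2 \right)} - 5\right) Y = \left(0 \left(-5\right) - 5\right) 0 = \left(0 - 5\right) 0 = \left(-5\right) 0 = 0$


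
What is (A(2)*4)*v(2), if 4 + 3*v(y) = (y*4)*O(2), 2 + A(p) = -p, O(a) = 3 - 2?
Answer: -64/3 ≈ -21.333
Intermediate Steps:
O(a) = 1
A(p) = -2 - p
v(y) = -4/3 + 4*y/3 (v(y) = -4/3 + ((y*4)*1)/3 = -4/3 + ((4*y)*1)/3 = -4/3 + (4*y)/3 = -4/3 + 4*y/3)
(A(2)*4)*v(2) = ((-2 - 1*2)*4)*(-4/3 + (4/3)*2) = ((-2 - 2)*4)*(-4/3 + 8/3) = -4*4*(4/3) = -16*4/3 = -64/3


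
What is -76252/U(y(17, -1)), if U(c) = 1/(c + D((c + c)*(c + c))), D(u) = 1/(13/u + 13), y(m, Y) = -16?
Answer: 16178844352/13325 ≈ 1.2142e+6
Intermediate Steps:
D(u) = 1/(13 + 13/u)
U(c) = 1/(c + 4*c²/(13*(1 + 4*c²))) (U(c) = 1/(c + ((c + c)*(c + c))/(13*(1 + (c + c)*(c + c)))) = 1/(c + ((2*c)*(2*c))/(13*(1 + (2*c)*(2*c)))) = 1/(c + (4*c²)/(13*(1 + 4*c²))) = 1/(c + 4*c²/(13*(1 + 4*c²))))
-76252/U(y(17, -1)) = -76252*(-16*(13 + 4*(-16) + 52*(-16)²)/(13*(1 + 4*(-16)²))) = -76252*(-16*(13 - 64 + 52*256)/(13*(1 + 4*256))) = -76252*(-16*(13 - 64 + 13312)/(13*(1 + 1024))) = -76252/(13*(-1/16)*1025/13261) = -76252/(13*(-1/16)*(1/13261)*1025) = -76252/(-13325/212176) = -76252*(-212176/13325) = 16178844352/13325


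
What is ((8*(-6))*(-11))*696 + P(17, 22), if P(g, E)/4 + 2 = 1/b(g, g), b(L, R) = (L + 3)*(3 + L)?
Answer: 36748001/100 ≈ 3.6748e+5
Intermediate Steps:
b(L, R) = (3 + L)² (b(L, R) = (3 + L)*(3 + L) = (3 + L)²)
P(g, E) = -8 + 4/(3 + g)² (P(g, E) = -8 + 4/((3 + g)²) = -8 + 4/(3 + g)²)
((8*(-6))*(-11))*696 + P(17, 22) = ((8*(-6))*(-11))*696 + (-8 + 4/(3 + 17)²) = -48*(-11)*696 + (-8 + 4/20²) = 528*696 + (-8 + 4*(1/400)) = 367488 + (-8 + 1/100) = 367488 - 799/100 = 36748001/100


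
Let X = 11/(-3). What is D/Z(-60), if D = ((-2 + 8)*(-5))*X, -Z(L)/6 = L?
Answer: 11/36 ≈ 0.30556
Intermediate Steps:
X = -11/3 (X = 11*(-1/3) = -11/3 ≈ -3.6667)
Z(L) = -6*L
D = 110 (D = ((-2 + 8)*(-5))*(-11/3) = (6*(-5))*(-11/3) = -30*(-11/3) = 110)
D/Z(-60) = 110/((-6*(-60))) = 110/360 = 110*(1/360) = 11/36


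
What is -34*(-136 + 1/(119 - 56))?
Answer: 291278/63 ≈ 4623.5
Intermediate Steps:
-34*(-136 + 1/(119 - 56)) = -34*(-136 + 1/63) = -34*(-8567/63) = 291278/63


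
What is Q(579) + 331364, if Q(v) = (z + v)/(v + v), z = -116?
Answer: 383719975/1158 ≈ 3.3136e+5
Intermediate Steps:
Q(v) = (-116 + v)/(2*v) (Q(v) = (-116 + v)/(v + v) = (-116 + v)/((2*v)) = (-116 + v)*(1/(2*v)) = (-116 + v)/(2*v))
Q(579) + 331364 = (½)*(-116 + 579)/579 + 331364 = (½)*(1/579)*463 + 331364 = 463/1158 + 331364 = 383719975/1158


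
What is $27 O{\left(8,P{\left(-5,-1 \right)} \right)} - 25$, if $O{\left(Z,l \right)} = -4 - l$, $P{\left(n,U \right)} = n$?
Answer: $2$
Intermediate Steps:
$27 O{\left(8,P{\left(-5,-1 \right)} \right)} - 25 = 27 \left(-4 - -5\right) - 25 = 27 \left(-4 + 5\right) - 25 = 27 \cdot 1 - 25 = 27 - 25 = 2$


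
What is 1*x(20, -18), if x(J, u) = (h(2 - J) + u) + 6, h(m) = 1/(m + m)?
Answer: -433/36 ≈ -12.028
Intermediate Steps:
h(m) = 1/(2*m)
x(J, u) = 6 + u + 1/(2*(2 - J)) (x(J, u) = (1/(2*(2 - J)) + u) + 6 = (u + 1/(2*(2 - J))) + 6 = 6 + u + 1/(2*(2 - J)))
1*x(20, -18) = 1*((-1/2 + (-2 + 20)*(6 - 18))/(-2 + 20)) = 1*((-1/2 + 18*(-12))/18) = 1*((-1/2 - 216)/18) = 1*((1/18)*(-433/2)) = 1*(-433/36) = -433/36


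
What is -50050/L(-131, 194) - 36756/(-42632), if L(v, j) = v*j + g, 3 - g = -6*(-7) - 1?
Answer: 13701988/4844061 ≈ 2.8286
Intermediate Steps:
g = -38 (g = 3 - (-6*(-7) - 1) = 3 - (42 - 1) = 3 - 1*41 = 3 - 41 = -38)
L(v, j) = -38 + j*v (L(v, j) = v*j - 38 = j*v - 38 = -38 + j*v)
-50050/L(-131, 194) - 36756/(-42632) = -50050/(-38 + 194*(-131)) - 36756/(-42632) = -50050/(-38 - 25414) - 36756*(-1/42632) = -50050/(-25452) + 9189/10658 = -50050*(-1/25452) + 9189/10658 = 3575/1818 + 9189/10658 = 13701988/4844061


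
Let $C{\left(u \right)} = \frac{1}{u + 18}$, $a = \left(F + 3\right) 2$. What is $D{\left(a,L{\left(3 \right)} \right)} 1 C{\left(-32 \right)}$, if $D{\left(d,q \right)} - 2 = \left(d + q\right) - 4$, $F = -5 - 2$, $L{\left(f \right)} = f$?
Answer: $\frac{1}{2} \approx 0.5$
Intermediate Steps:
$F = -7$ ($F = -5 - 2 = -7$)
$a = -8$ ($a = \left(-7 + 3\right) 2 = \left(-4\right) 2 = -8$)
$D{\left(d,q \right)} = -2 + d + q$ ($D{\left(d,q \right)} = 2 - \left(4 - d - q\right) = 2 + \left(-4 + d + q\right) = -2 + d + q$)
$C{\left(u \right)} = \frac{1}{18 + u}$
$D{\left(a,L{\left(3 \right)} \right)} 1 C{\left(-32 \right)} = \frac{\left(-2 - 8 + 3\right) 1}{18 - 32} = \frac{\left(-7\right) 1}{-14} = \left(-7\right) \left(- \frac{1}{14}\right) = \frac{1}{2}$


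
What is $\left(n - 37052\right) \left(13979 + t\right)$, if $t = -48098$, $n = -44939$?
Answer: $2797450929$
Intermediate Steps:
$\left(n - 37052\right) \left(13979 + t\right) = \left(-44939 - 37052\right) \left(13979 - 48098\right) = \left(-81991\right) \left(-34119\right) = 2797450929$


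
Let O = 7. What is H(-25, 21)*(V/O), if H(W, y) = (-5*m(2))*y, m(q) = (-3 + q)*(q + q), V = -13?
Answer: -780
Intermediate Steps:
m(q) = 2*q*(-3 + q) (m(q) = (-3 + q)*(2*q) = 2*q*(-3 + q))
H(W, y) = 20*y (H(W, y) = (-10*2*(-3 + 2))*y = (-10*2*(-1))*y = (-5*(-4))*y = 20*y)
H(-25, 21)*(V/O) = (20*21)*(-13/7) = 420*(-13*⅐) = 420*(-13/7) = -780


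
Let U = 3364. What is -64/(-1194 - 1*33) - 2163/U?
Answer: -2438705/4127628 ≈ -0.59083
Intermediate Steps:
-64/(-1194 - 1*33) - 2163/U = -64/(-1194 - 1*33) - 2163/3364 = -64/(-1194 - 33) - 2163*1/3364 = -64/(-1227) - 2163/3364 = -64*(-1/1227) - 2163/3364 = 64/1227 - 2163/3364 = -2438705/4127628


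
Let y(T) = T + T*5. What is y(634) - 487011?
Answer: -483207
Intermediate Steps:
y(T) = 6*T (y(T) = T + 5*T = 6*T)
y(634) - 487011 = 6*634 - 487011 = 3804 - 487011 = -483207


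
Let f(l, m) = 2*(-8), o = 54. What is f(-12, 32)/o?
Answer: -8/27 ≈ -0.29630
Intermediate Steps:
f(l, m) = -16
f(-12, 32)/o = -16/54 = -16*1/54 = -8/27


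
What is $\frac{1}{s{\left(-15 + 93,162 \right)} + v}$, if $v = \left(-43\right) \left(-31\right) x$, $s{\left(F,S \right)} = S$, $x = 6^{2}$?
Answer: $\frac{1}{48150} \approx 2.0768 \cdot 10^{-5}$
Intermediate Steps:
$x = 36$
$v = 47988$ ($v = \left(-43\right) \left(-31\right) 36 = 1333 \cdot 36 = 47988$)
$\frac{1}{s{\left(-15 + 93,162 \right)} + v} = \frac{1}{162 + 47988} = \frac{1}{48150}$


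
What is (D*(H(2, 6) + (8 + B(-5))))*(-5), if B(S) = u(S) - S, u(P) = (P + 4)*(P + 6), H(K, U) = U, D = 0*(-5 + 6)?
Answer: 0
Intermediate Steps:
D = 0 (D = 0*1 = 0)
u(P) = (4 + P)*(6 + P)
B(S) = 24 + S**2 + 9*S (B(S) = (24 + S**2 + 10*S) - S = 24 + S**2 + 9*S)
(D*(H(2, 6) + (8 + B(-5))))*(-5) = (0*(6 + (8 + (24 + (-5)**2 + 9*(-5)))))*(-5) = (0*(6 + (8 + (24 + 25 - 45))))*(-5) = (0*(6 + (8 + 4)))*(-5) = (0*(6 + 12))*(-5) = (0*18)*(-5) = 0*(-5) = 0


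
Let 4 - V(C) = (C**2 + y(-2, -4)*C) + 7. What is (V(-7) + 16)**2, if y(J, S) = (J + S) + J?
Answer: 8464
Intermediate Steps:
y(J, S) = S + 2*J
V(C) = -3 - C**2 + 8*C (V(C) = 4 - ((C**2 + (-4 + 2*(-2))*C) + 7) = 4 - ((C**2 + (-4 - 4)*C) + 7) = 4 - ((C**2 - 8*C) + 7) = 4 - (7 + C**2 - 8*C) = 4 + (-7 - C**2 + 8*C) = -3 - C**2 + 8*C)
(V(-7) + 16)**2 = ((-3 - 1*(-7)**2 + 8*(-7)) + 16)**2 = ((-3 - 1*49 - 56) + 16)**2 = ((-3 - 49 - 56) + 16)**2 = (-108 + 16)**2 = (-92)**2 = 8464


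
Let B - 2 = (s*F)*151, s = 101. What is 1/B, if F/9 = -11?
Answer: -1/1509847 ≈ -6.6232e-7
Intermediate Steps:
F = -99 (F = 9*(-11) = -99)
B = -1509847 (B = 2 + (101*(-99))*151 = 2 - 9999*151 = 2 - 1509849 = -1509847)
1/B = 1/(-1509847) = -1/1509847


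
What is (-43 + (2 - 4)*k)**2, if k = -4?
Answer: 1225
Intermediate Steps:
(-43 + (2 - 4)*k)**2 = (-43 + (2 - 4)*(-4))**2 = (-43 - 2*(-4))**2 = (-43 + 8)**2 = (-35)**2 = 1225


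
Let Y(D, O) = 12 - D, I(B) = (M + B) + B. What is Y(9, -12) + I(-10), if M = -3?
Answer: -20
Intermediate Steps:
I(B) = -3 + 2*B (I(B) = (-3 + B) + B = -3 + 2*B)
Y(9, -12) + I(-10) = (12 - 1*9) + (-3 + 2*(-10)) = (12 - 9) + (-3 - 20) = 3 - 23 = -20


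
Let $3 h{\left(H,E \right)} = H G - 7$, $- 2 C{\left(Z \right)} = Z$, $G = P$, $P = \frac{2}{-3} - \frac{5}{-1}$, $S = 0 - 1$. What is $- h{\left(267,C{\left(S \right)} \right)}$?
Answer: $- \frac{1150}{3} \approx -383.33$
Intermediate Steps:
$S = -1$ ($S = 0 - 1 = -1$)
$P = \frac{13}{3}$ ($P = 2 \left(- \frac{1}{3}\right) - -5 = - \frac{2}{3} + 5 = \frac{13}{3} \approx 4.3333$)
$G = \frac{13}{3} \approx 4.3333$
$C{\left(Z \right)} = - \frac{Z}{2}$
$h{\left(H,E \right)} = - \frac{7}{3} + \frac{13 H}{9}$ ($h{\left(H,E \right)} = \frac{H \frac{13}{3} - 7}{3} = \frac{\frac{13 H}{3} - 7}{3} = \frac{-7 + \frac{13 H}{3}}{3} = - \frac{7}{3} + \frac{13 H}{9}$)
$- h{\left(267,C{\left(S \right)} \right)} = - (- \frac{7}{3} + \frac{13}{9} \cdot 267) = - (- \frac{7}{3} + \frac{1157}{3}) = \left(-1\right) \frac{1150}{3} = - \frac{1150}{3}$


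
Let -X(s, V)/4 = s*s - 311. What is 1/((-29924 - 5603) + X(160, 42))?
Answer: -1/136683 ≈ -7.3162e-6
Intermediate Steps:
X(s, V) = 1244 - 4*s**2 (X(s, V) = -4*(s*s - 311) = -4*(s**2 - 311) = -4*(-311 + s**2) = 1244 - 4*s**2)
1/((-29924 - 5603) + X(160, 42)) = 1/((-29924 - 5603) + (1244 - 4*160**2)) = 1/(-35527 + (1244 - 4*25600)) = 1/(-35527 + (1244 - 102400)) = 1/(-35527 - 101156) = 1/(-136683) = -1/136683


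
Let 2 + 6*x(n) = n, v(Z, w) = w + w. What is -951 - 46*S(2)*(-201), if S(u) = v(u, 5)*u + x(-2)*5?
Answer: 153149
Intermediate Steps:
v(Z, w) = 2*w
x(n) = -1/3 + n/6
S(u) = -10/3 + 10*u (S(u) = (2*5)*u + (-1/3 + (1/6)*(-2))*5 = 10*u + (-1/3 - 1/3)*5 = 10*u - 2/3*5 = 10*u - 10/3 = -10/3 + 10*u)
-951 - 46*S(2)*(-201) = -951 - 46*(-10/3 + 10*2)*(-201) = -951 - 46*(-10/3 + 20)*(-201) = -951 - 46*50/3*(-201) = -951 - 2300/3*(-201) = -951 + 154100 = 153149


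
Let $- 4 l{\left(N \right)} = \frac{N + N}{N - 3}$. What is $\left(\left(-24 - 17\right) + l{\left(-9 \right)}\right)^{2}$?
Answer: $\frac{109561}{64} \approx 1711.9$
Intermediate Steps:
$l{\left(N \right)} = - \frac{N}{2 \left(-3 + N\right)}$ ($l{\left(N \right)} = - \frac{\left(N + N\right) \frac{1}{N - 3}}{4} = - \frac{2 N \frac{1}{-3 + N}}{4} = - \frac{N}{2 \left(-3 + N\right)}$)
$\left(\left(-24 - 17\right) + l{\left(-9 \right)}\right)^{2} = \left(\left(-24 - 17\right) - - \frac{9}{-6 + 2 \left(-9\right)}\right)^{2} = \left(\left(-24 - 17\right) - - \frac{9}{-6 - 18}\right)^{2} = \left(-41 - - \frac{9}{-24}\right)^{2} = \left(-41 - \left(-9\right) \left(- \frac{1}{24}\right)\right)^{2} = \left(-41 - \frac{3}{8}\right)^{2} = \left(- \frac{331}{8}\right)^{2} = \frac{109561}{64}$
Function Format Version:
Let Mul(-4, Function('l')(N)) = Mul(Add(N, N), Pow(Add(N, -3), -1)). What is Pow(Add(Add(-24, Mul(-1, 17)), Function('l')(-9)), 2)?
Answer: Rational(109561, 64) ≈ 1711.9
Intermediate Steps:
Function('l')(N) = Mul(Rational(-1, 2), N, Pow(Add(-3, N), -1)) (Function('l')(N) = Mul(Rational(-1, 4), Mul(Add(N, N), Pow(Add(N, -3), -1))) = Mul(Rational(-1, 4), Mul(Mul(2, N), Pow(Add(-3, N), -1))) = Mul(Rational(-1, 4), Mul(2, N, Pow(Add(-3, N), -1))) = Mul(Rational(-1, 2), N, Pow(Add(-3, N), -1)))
Pow(Add(Add(-24, Mul(-1, 17)), Function('l')(-9)), 2) = Pow(Add(Add(-24, Mul(-1, 17)), Mul(-1, -9, Pow(Add(-6, Mul(2, -9)), -1))), 2) = Pow(Add(Add(-24, -17), Mul(-1, -9, Pow(Add(-6, -18), -1))), 2) = Pow(Add(-41, Mul(-1, -9, Pow(-24, -1))), 2) = Pow(Add(-41, Mul(-1, -9, Rational(-1, 24))), 2) = Pow(Add(-41, Rational(-3, 8)), 2) = Pow(Rational(-331, 8), 2) = Rational(109561, 64)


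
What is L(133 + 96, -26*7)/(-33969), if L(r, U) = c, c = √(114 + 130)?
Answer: -2*√61/33969 ≈ -0.00045985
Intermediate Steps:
c = 2*√61 (c = √244 = 2*√61 ≈ 15.620)
L(r, U) = 2*√61
L(133 + 96, -26*7)/(-33969) = (2*√61)/(-33969) = (2*√61)*(-1/33969) = -2*√61/33969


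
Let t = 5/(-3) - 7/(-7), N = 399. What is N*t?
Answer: -266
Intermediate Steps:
t = -2/3 (t = 5*(-1/3) - 7*(-1/7) = -5/3 + 1 = -2/3 ≈ -0.66667)
N*t = 399*(-2/3) = -266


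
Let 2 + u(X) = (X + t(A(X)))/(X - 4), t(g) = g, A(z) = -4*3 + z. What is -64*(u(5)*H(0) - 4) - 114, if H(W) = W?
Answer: 142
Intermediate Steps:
A(z) = -12 + z
u(X) = -2 + (-12 + 2*X)/(-4 + X) (u(X) = -2 + (X + (-12 + X))/(X - 4) = -2 + (-12 + 2*X)/(-4 + X))
-64*(u(5)*H(0) - 4) - 114 = -64*(-4/(-4 + 5)*0 - 4) - 114 = -64*(-4/1*0 - 4) - 114 = -64*(-4*1*0 - 4) - 114 = -64*(-4*0 - 4) - 114 = -64*(0 - 4) - 114 = -64*(-4) - 114 = 256 - 114 = 142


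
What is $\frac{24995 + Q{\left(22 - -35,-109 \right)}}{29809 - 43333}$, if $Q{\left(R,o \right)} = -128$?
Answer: $- \frac{8289}{4508} \approx -1.8387$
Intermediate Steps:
$\frac{24995 + Q{\left(22 - -35,-109 \right)}}{29809 - 43333} = \frac{24995 - 128}{29809 - 43333} = \frac{24867}{-13524} = 24867 \left(- \frac{1}{13524}\right) = - \frac{8289}{4508}$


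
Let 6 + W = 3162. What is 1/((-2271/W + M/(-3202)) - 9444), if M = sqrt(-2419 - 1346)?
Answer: -5358376273503388/50608361316945285833 + 885916552*I*sqrt(3765)/253041806584726429165 ≈ -0.00010588 + 2.1482e-10*I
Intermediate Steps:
W = 3156 (W = -6 + 3162 = 3156)
M = I*sqrt(3765) (M = sqrt(-3765) = I*sqrt(3765) ≈ 61.36*I)
1/((-2271/W + M/(-3202)) - 9444) = 1/((-2271/3156 + (I*sqrt(3765))/(-3202)) - 9444) = 1/((-2271*1/3156 + (I*sqrt(3765))*(-1/3202)) - 9444) = 1/((-757/1052 - I*sqrt(3765)/3202) - 9444) = 1/(-9935845/1052 - I*sqrt(3765)/3202)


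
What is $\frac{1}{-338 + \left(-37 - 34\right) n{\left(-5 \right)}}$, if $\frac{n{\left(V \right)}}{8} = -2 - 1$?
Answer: $\frac{1}{1366} \approx 0.00073206$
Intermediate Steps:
$n{\left(V \right)} = -24$ ($n{\left(V \right)} = 8 \left(-2 - 1\right) = 8 \left(-3\right) = -24$)
$\frac{1}{-338 + \left(-37 - 34\right) n{\left(-5 \right)}} = \frac{1}{-338 + \left(-37 - 34\right) \left(-24\right)} = \frac{1}{-338 - -1704} = \frac{1}{-338 + 1704} = \frac{1}{1366}$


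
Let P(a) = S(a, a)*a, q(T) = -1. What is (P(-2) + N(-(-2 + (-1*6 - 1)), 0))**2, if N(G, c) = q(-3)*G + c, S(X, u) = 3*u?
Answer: 9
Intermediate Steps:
P(a) = 3*a**2 (P(a) = (3*a)*a = 3*a**2)
N(G, c) = c - G (N(G, c) = -G + c = c - G)
(P(-2) + N(-(-2 + (-1*6 - 1)), 0))**2 = (3*(-2)**2 + (0 - (-1)*(-2 + (-1*6 - 1))))**2 = (3*4 + (0 - (-1)*(-2 + (-6 - 1))))**2 = (12 + (0 - (-1)*(-2 - 7)))**2 = (12 + (0 - (-1)*(-9)))**2 = (12 + (0 - 1*9))**2 = (12 + (0 - 9))**2 = (12 - 9)**2 = 3**2 = 9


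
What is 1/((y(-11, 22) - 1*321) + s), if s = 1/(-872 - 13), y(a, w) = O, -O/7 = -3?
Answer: -885/265501 ≈ -0.0033333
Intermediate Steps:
O = 21 (O = -7*(-3) = 21)
y(a, w) = 21
s = -1/885 (s = 1/(-885) = -1/885 ≈ -0.0011299)
1/((y(-11, 22) - 1*321) + s) = 1/((21 - 1*321) - 1/885) = 1/((21 - 321) - 1/885) = 1/(-300 - 1/885) = 1/(-265501/885) = -885/265501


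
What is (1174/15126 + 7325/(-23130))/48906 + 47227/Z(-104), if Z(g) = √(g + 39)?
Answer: -2788111/570348912276 - 47227*I*√65/65 ≈ -4.8884e-6 - 5857.8*I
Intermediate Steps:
Z(g) = √(39 + g)
(1174/15126 + 7325/(-23130))/48906 + 47227/Z(-104) = (1174/15126 + 7325/(-23130))/48906 + 47227/(√(39 - 104)) = (1174*(1/15126) + 7325*(-1/23130))*(1/48906) + 47227/(√(-65)) = (587/7563 - 1465/4626)*(1/48906) + 47227/((I*√65)) = -2788111/11662146*1/48906 + 47227*(-I*√65/65) = -2788111/570348912276 - 47227*I*√65/65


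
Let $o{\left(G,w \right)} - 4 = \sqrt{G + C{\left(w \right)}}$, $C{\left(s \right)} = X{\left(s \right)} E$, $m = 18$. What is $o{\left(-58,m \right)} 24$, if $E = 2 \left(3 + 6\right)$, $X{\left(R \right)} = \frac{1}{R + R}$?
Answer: $96 + 12 i \sqrt{230} \approx 96.0 + 181.99 i$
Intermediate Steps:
$X{\left(R \right)} = \frac{1}{2 R}$
$E = 18$ ($E = 2 \cdot 9 = 18$)
$C{\left(s \right)} = \frac{9}{s}$ ($C{\left(s \right)} = \frac{1}{2 s} 18 = \frac{9}{s}$)
$o{\left(G,w \right)} = 4 + \sqrt{G + \frac{9}{w}}$
$o{\left(-58,m \right)} 24 = \left(4 + \sqrt{-58 + \frac{9}{18}}\right) 24 = \left(4 + \sqrt{-58 + 9 \cdot \frac{1}{18}}\right) 24 = \left(4 + \sqrt{-58 + \frac{1}{2}}\right) 24 = \left(4 + \sqrt{- \frac{115}{2}}\right) 24 = \left(4 + \frac{i \sqrt{230}}{2}\right) 24 = 96 + 12 i \sqrt{230}$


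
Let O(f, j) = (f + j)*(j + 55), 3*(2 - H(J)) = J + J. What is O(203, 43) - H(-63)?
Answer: 24064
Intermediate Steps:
H(J) = 2 - 2*J/3 (H(J) = 2 - (J + J)/3 = 2 - 2*J/3)
O(f, j) = (55 + j)*(f + j) (O(f, j) = (f + j)*(55 + j) = (55 + j)*(f + j))
O(203, 43) - H(-63) = (43**2 + 55*203 + 55*43 + 203*43) - (2 - 2/3*(-63)) = (1849 + 11165 + 2365 + 8729) - (2 + 42) = 24108 - 1*44 = 24108 - 44 = 24064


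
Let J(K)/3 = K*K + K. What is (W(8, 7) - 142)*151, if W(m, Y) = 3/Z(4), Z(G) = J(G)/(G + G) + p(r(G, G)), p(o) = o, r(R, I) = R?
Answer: -492260/23 ≈ -21403.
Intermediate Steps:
J(K) = 3*K + 3*K² (J(K) = 3*(K*K + K) = 3*(K² + K) = 3*(K + K²) = 3*K + 3*K²)
Z(G) = 3/2 + 5*G/2 (Z(G) = (3*G*(1 + G))/(G + G) + G = (3*G*(1 + G))/((2*G)) + G = (3*G*(1 + G))*(1/(2*G)) + G = (3/2 + 3*G/2) + G = 3/2 + 5*G/2)
W(m, Y) = 6/23 (W(m, Y) = 3/(3/2 + (5/2)*4) = 3/(3/2 + 10) = 3/(23/2) = 3*(2/23) = 6/23)
(W(8, 7) - 142)*151 = (6/23 - 142)*151 = -3260/23*151 = -492260/23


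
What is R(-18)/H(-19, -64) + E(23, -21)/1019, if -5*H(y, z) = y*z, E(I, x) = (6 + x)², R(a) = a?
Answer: 182655/619552 ≈ 0.29482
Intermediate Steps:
H(y, z) = -y*z/5
R(-18)/H(-19, -64) + E(23, -21)/1019 = -18/((-⅕*(-19)*(-64))) + (6 - 21)²/1019 = -18/(-1216/5) + (-15)²*(1/1019) = -18*(-5/1216) + 225*(1/1019) = 45/608 + 225/1019 = 182655/619552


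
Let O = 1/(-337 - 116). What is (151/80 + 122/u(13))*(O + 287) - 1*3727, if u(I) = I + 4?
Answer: -23116563/20536 ≈ -1125.7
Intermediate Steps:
O = -1/453 (O = 1/(-453) = -1/453 ≈ -0.0022075)
u(I) = 4 + I
(151/80 + 122/u(13))*(O + 287) - 1*3727 = (151/80 + 122/(4 + 13))*(-1/453 + 287) - 1*3727 = (151*(1/80) + 122/17)*(130010/453) - 3727 = (151/80 + 122*(1/17))*(130010/453) - 3727 = (151/80 + 122/17)*(130010/453) - 3727 = (12327/1360)*(130010/453) - 3727 = 53421109/20536 - 3727 = -23116563/20536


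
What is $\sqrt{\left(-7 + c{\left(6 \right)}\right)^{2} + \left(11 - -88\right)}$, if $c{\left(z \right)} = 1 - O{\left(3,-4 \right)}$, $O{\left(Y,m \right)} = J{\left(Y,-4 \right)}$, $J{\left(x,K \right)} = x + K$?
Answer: $2 \sqrt{31} \approx 11.136$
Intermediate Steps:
$J{\left(x,K \right)} = K + x$
$O{\left(Y,m \right)} = -4 + Y$
$c{\left(z \right)} = 2$ ($c{\left(z \right)} = 1 - \left(-4 + 3\right) = 1 - -1 = 1 + 1 = 2$)
$\sqrt{\left(-7 + c{\left(6 \right)}\right)^{2} + \left(11 - -88\right)} = \sqrt{\left(-7 + 2\right)^{2} + \left(11 - -88\right)} = \sqrt{\left(-5\right)^{2} + \left(11 + 88\right)} = \sqrt{25 + 99} = \sqrt{124} = 2 \sqrt{31}$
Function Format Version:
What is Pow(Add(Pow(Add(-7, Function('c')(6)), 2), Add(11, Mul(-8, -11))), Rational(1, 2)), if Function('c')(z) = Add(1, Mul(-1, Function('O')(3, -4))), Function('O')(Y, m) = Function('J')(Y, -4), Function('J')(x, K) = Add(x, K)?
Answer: Mul(2, Pow(31, Rational(1, 2))) ≈ 11.136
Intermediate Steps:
Function('J')(x, K) = Add(K, x)
Function('O')(Y, m) = Add(-4, Y)
Function('c')(z) = 2 (Function('c')(z) = Add(1, Mul(-1, Add(-4, 3))) = Add(1, Mul(-1, -1)) = Add(1, 1) = 2)
Pow(Add(Pow(Add(-7, Function('c')(6)), 2), Add(11, Mul(-8, -11))), Rational(1, 2)) = Pow(Add(Pow(Add(-7, 2), 2), Add(11, Mul(-8, -11))), Rational(1, 2)) = Pow(Add(Pow(-5, 2), Add(11, 88)), Rational(1, 2)) = Pow(Add(25, 99), Rational(1, 2)) = Pow(124, Rational(1, 2)) = Mul(2, Pow(31, Rational(1, 2)))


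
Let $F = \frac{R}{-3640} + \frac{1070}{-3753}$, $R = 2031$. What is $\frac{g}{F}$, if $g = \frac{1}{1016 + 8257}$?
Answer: $- \frac{4553640}{35599489013} \approx -0.00012791$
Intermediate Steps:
$g = \frac{1}{9273} \approx 0.00010784$
$F = - \frac{11517143}{13660920}$ ($F = \frac{2031}{-3640} + \frac{1070}{-3753} = 2031 \left(- \frac{1}{3640}\right) + 1070 \left(- \frac{1}{3753}\right) = - \frac{2031}{3640} - \frac{1070}{3753} = - \frac{11517143}{13660920} \approx -0.84307$)
$\frac{g}{F} = \frac{1}{9273 \left(- \frac{11517143}{13660920}\right)} = \frac{1}{9273} \left(- \frac{13660920}{11517143}\right) = - \frac{4553640}{35599489013}$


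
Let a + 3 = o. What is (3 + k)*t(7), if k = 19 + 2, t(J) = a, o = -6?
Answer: -216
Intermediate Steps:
a = -9 (a = -3 - 6 = -9)
t(J) = -9
k = 21
(3 + k)*t(7) = (3 + 21)*(-9) = 24*(-9) = -216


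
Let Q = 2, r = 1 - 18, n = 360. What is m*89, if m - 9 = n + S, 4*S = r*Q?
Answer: 64169/2 ≈ 32085.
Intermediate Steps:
r = -17
S = -17/2 (S = (-17*2)/4 = (¼)*(-34) = -17/2 ≈ -8.5000)
m = 721/2 (m = 9 + (360 - 17/2) = 9 + 703/2 = 721/2 ≈ 360.50)
m*89 = (721/2)*89 = 64169/2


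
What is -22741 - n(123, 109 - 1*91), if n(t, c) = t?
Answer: -22864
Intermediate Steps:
-22741 - n(123, 109 - 1*91) = -22741 - 1*123 = -22741 - 123 = -22864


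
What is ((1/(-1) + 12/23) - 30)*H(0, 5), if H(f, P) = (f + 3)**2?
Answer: -6309/23 ≈ -274.30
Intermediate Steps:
H(f, P) = (3 + f)**2
((1/(-1) + 12/23) - 30)*H(0, 5) = ((1/(-1) + 12/23) - 30)*(3 + 0)**2 = ((1*(-1) + 12*(1/23)) - 30)*3**2 = ((-1 + 12/23) - 30)*9 = (-11/23 - 30)*9 = -701/23*9 = -6309/23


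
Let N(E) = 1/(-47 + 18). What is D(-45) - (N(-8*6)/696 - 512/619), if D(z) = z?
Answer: -551890493/12493896 ≈ -44.173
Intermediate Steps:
N(E) = -1/29 (N(E) = 1/(-29) = -1/29)
D(-45) - (N(-8*6)/696 - 512/619) = -45 - (-1/29/696 - 512/619) = -45 - (-1/29*1/696 - 512*1/619) = -45 - (-1/20184 - 512/619) = -45 - 1*(-10334827/12493896) = -45 + 10334827/12493896 = -551890493/12493896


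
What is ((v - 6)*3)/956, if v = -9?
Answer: -45/956 ≈ -0.047071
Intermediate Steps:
((v - 6)*3)/956 = ((-9 - 6)*3)/956 = -15*3*(1/956) = -45*1/956 = -45/956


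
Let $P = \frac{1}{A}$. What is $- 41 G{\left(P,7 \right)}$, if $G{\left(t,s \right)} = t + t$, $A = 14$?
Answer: $- \frac{41}{7} \approx -5.8571$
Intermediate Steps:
$P = \frac{1}{14} \approx 0.071429$
$G{\left(t,s \right)} = 2 t$
$- 41 G{\left(P,7 \right)} = - 41 \cdot 2 \cdot \frac{1}{14} = \left(-41\right) \frac{1}{7} = - \frac{41}{7}$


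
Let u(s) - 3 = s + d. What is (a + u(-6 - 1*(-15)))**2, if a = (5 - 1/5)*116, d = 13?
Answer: 8462281/25 ≈ 3.3849e+5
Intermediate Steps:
u(s) = 16 + s (u(s) = 3 + (s + 13) = 3 + (13 + s) = 16 + s)
a = 2784/5 (a = (5 - 1*1/5)*116 = (5 - 1/5)*116 = (24/5)*116 = 2784/5 ≈ 556.80)
(a + u(-6 - 1*(-15)))**2 = (2784/5 + (16 + (-6 - 1*(-15))))**2 = (2784/5 + (16 + (-6 + 15)))**2 = (2784/5 + (16 + 9))**2 = (2784/5 + 25)**2 = (2909/5)**2 = 8462281/25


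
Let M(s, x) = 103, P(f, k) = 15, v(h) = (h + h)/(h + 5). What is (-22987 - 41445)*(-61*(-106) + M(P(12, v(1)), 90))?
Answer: -423253808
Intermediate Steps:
v(h) = 2*h/(5 + h) (v(h) = (2*h)/(5 + h) = 2*h/(5 + h))
(-22987 - 41445)*(-61*(-106) + M(P(12, v(1)), 90)) = (-22987 - 41445)*(-61*(-106) + 103) = -64432*(6466 + 103) = -64432*6569 = -423253808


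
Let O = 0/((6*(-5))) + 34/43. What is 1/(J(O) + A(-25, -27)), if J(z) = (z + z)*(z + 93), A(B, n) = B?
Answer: 1849/228019 ≈ 0.0081090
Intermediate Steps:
O = 34/43 (O = 0/(-30) + 34*(1/43) = 0*(-1/30) + 34/43 = 0 + 34/43 = 34/43 ≈ 0.79070)
J(z) = 2*z*(93 + z) (J(z) = (2*z)*(93 + z) = 2*z*(93 + z))
1/(J(O) + A(-25, -27)) = 1/(2*(34/43)*(93 + 34/43) - 25) = 1/(2*(34/43)*(4033/43) - 25) = 1/(274244/1849 - 25) = 1/(228019/1849) = 1849/228019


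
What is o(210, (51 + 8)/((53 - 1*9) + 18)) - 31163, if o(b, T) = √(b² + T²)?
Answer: -31163 + √169523881/62 ≈ -30953.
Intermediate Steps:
o(b, T) = √(T² + b²)
o(210, (51 + 8)/((53 - 1*9) + 18)) - 31163 = √(((51 + 8)/((53 - 1*9) + 18))² + 210²) - 31163 = √((59/((53 - 9) + 18))² + 44100) - 31163 = √((59/(44 + 18))² + 44100) - 31163 = √((59/62)² + 44100) - 31163 = √(3481/3844 + 44100) - 31163 = √(169523881/3844) - 31163 = √169523881/62 - 31163 = -31163 + √169523881/62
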